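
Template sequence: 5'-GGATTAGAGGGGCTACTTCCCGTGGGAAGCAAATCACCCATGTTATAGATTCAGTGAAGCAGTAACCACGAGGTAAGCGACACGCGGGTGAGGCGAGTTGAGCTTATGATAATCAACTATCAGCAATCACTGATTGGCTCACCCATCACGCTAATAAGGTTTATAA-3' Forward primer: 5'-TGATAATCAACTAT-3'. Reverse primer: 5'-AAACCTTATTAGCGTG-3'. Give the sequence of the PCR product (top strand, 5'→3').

5'-TGATAATCAACTATCAGCAATCACTGATTGGCTCACCCATCACGCTAATAAGGTTT-3'

Forward primer TGATAATCAACTAT is found on the top strand at positions 107–120.
Taking the reverse complement of AAACCTTATTAGCGTG gives CACGCTAATAAGGTTT, found at positions 147–162 on the template; the primer anneals here to the top strand with its 3' end pointing upstream.
The product is the template from position 107 through 162 (56 bp).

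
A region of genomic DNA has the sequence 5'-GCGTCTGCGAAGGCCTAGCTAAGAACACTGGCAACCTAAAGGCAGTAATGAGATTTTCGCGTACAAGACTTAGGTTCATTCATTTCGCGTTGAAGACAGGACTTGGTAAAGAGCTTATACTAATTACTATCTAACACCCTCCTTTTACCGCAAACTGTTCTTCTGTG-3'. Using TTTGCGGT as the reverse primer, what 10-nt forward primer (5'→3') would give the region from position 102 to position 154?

5'-CTTGGTAAAG-3'

The reverse primer's reverse complement ACCGCAAA matches the template at positions 147–154; the product starts at position 102.
The forward primer is identical to the top strand over positions 102–111: CTTGGTAAAG.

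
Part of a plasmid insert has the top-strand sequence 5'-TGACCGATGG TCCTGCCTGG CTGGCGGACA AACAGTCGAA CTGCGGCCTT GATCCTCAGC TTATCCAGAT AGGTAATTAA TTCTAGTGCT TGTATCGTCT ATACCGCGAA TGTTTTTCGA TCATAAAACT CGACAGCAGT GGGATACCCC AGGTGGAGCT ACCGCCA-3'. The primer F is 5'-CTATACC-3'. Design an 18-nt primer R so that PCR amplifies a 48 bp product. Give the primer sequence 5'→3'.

5'-TATCCCACTGCTGTCGAG-3'

The forward primer binds at positions 99–105, so a 48 bp product ends at position 99 + 48 − 1 = 146.
The reverse primer anneals to the top strand over positions 129–146, i.e. to CTCGACAGCAGTGGGATA.
Its sequence written 5'→3' is the reverse complement: TATCCCACTGCTGTCGAG.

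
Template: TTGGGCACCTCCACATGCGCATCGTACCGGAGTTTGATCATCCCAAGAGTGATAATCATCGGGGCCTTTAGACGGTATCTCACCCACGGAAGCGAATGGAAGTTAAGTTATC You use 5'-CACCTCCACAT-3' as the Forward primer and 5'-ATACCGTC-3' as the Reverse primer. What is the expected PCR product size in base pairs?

Scanning the template, CACCTCCACAT occurs at positions 6–16; this primer anneals to the bottom strand there with its 3' end pointing downstream.
The reverse primer's reverse complement is GACGGTAT, which matches the template at positions 71–78.
Amplicon spans positions 6–78: 73 bp.

73 bp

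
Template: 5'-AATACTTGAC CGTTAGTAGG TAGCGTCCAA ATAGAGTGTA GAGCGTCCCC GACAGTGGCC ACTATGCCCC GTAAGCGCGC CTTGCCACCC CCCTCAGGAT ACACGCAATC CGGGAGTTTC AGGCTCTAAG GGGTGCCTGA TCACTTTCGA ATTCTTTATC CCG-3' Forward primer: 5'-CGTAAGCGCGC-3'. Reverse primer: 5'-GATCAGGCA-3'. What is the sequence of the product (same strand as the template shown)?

5'-CGTAAGCGCGCCTTGCCACCCCCCTCAGGATACACGCAATCCGGGAGTTTCAGGCTCTAAGGGGTGCCTGATC-3'

Forward primer CGTAAGCGCGC is found on the top strand at positions 70–80.
Taking the reverse complement of GATCAGGCA gives TGCCTGATC, found at positions 134–142 on the template; the primer anneals here to the top strand with its 3' end pointing upstream.
The product is the template from position 70 through 142 (73 bp).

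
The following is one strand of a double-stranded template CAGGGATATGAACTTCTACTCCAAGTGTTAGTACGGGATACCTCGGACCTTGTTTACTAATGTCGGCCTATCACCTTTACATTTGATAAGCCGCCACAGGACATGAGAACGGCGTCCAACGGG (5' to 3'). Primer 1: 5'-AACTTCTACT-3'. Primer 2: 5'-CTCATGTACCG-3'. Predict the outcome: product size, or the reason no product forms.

Primer 2 (CTCATGTACCG) does not match the top strand, and its reverse complement CGGTACATGAG does not match either.
With no annealing site for primer 2, no amplification occurs.

No product — primer 2 has no binding site in the template.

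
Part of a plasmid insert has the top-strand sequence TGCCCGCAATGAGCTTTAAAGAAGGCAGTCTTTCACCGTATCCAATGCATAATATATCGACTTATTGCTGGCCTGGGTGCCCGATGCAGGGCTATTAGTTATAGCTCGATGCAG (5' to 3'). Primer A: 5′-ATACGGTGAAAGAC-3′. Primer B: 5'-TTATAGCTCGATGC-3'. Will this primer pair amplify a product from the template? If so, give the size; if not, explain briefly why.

Primer A (ATACGGTGAAAGAC) has reverse complement GTCTTTCACCGTAT, which matches the top strand at positions 28–41; primer A anneals to the top strand there with its 3' end pointing upstream toward position 28.
Primer B (TTATAGCTCGATGC) matches the top strand directly at positions 99–112; it anneals to the bottom strand with its 3' end pointing downstream toward position 112.
The 3' ends diverge (primer A extends toward position 1, primer B toward position 114), so the primers never converge on a shared product.

No product — the primers' 3' ends point away from each other.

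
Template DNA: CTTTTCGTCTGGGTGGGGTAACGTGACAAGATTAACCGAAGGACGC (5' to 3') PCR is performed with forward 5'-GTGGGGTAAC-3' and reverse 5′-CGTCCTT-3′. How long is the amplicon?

33 bp

Forward primer GTGGGGTAAC is found on the top strand at positions 13–22.
Taking the reverse complement of CGTCCTT gives AAGGACG, found at positions 39–45 on the template; the primer anneals here to the top strand with its 3' end pointing upstream.
The product runs from position 13 to position 45, so its length is 45 − 13 + 1 = 33 bp.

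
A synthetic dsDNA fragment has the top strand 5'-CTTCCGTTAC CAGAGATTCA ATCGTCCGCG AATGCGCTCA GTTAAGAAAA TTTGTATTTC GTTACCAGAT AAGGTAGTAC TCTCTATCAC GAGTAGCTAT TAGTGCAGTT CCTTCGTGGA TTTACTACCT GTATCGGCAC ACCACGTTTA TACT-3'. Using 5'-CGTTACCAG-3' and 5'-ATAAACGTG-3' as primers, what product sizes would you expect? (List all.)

147 bp, 92 bp

The forward primer CGTTACCAG matches the top strand at positions 5–13, 60–68.
The reverse primer's reverse complement is CACGTTTAT, matching at positions 143–151.
Each forward site pairs with the reverse site to give a product ending at position 151: sizes 147, 92 bp.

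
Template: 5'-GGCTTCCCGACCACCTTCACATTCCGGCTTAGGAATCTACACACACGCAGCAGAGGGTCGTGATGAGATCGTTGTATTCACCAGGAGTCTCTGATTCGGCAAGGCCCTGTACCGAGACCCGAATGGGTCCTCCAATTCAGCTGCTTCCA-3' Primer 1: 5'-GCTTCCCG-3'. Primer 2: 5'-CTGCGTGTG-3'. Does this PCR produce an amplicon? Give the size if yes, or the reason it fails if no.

Primer 1 (GCTTCCCG) matches the top strand at positions 2–9; it acts as a forward primer.
Primer 2's reverse complement is CACACGCAG, matching the top strand at positions 42–50; it acts as a reverse primer.
The 3' ends face each other across positions 2–50, giving a 49 bp product.

Yes — a 49 bp product.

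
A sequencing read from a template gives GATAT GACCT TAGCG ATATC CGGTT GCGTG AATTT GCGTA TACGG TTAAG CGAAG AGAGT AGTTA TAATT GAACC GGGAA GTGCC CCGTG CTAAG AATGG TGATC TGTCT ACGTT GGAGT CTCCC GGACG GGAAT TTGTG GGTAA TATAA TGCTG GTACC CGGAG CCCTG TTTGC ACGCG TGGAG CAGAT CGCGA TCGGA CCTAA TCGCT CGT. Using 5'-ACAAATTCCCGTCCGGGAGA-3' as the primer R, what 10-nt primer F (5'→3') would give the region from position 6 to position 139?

The reverse primer's reverse complement TCTCCCGGACGGGAATTTGT matches the template at positions 120–139; the product starts at position 6.
The forward primer is identical to the top strand over positions 6–15: GACCTTAGCG.

5'-GACCTTAGCG-3'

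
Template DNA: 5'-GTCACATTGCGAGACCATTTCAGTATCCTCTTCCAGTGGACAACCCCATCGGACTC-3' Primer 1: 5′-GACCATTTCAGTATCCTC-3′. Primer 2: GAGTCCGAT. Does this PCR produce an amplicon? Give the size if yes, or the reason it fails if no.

Yes — a 44 bp product.

Primer 1 (GACCATTTCAGTATCCTC) matches the top strand at positions 13–30; it acts as a forward primer.
Primer 2's reverse complement is ATCGGACTC, matching the top strand at positions 48–56; it acts as a reverse primer.
The 3' ends face each other across positions 13–56, giving a 44 bp product.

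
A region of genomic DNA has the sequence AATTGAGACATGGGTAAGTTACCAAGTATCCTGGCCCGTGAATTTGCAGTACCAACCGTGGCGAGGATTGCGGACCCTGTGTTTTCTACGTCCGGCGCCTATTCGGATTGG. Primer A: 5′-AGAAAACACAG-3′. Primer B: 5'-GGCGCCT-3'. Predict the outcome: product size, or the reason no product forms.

No product — the primers' 3' ends point away from each other.

Primer A (AGAAAACACAG) has reverse complement CTGTGTTTTCT, which matches the top strand at positions 77–87; primer A anneals to the top strand there with its 3' end pointing upstream toward position 77.
Primer B (GGCGCCT) matches the top strand directly at positions 94–100; it anneals to the bottom strand with its 3' end pointing downstream toward position 100.
The 3' ends diverge (primer A extends toward position 1, primer B toward position 111), so the primers never converge on a shared product.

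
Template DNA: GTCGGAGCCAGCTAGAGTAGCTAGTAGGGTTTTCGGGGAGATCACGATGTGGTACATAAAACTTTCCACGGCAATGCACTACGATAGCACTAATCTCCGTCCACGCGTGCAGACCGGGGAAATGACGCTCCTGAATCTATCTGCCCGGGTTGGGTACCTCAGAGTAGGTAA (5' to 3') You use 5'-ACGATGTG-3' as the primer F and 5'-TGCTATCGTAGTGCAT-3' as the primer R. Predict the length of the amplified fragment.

Scanning the template, ACGATGTG occurs at positions 44–51; this primer anneals to the bottom strand there with its 3' end pointing downstream.
The reverse primer's reverse complement is ATGCACTACGATAGCA, which matches the template at positions 74–89.
Product length = (reverse-primer end) − (forward-primer start) + 1 = 89 − 44 + 1 = 46 bp.

46 bp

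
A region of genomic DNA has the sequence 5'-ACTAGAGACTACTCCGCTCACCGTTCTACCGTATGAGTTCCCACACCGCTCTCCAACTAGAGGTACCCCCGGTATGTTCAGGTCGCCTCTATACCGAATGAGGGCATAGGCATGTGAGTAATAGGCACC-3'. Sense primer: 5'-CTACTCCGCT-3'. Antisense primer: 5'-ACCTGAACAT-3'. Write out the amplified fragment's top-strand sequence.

The forward primer matches the template at positions 9–18.
Taking the reverse complement of ACCTGAACAT gives ATGTTCAGGT, found at positions 74–83 on the template; the primer anneals here to the top strand with its 3' end pointing upstream.
The product is the template from position 9 through 83 (75 bp).

5'-CTACTCCGCTCACCGTTCTACCGTATGAGTTCCCACACCGCTCTCCAACTAGAGGTACCCCCGGTATGTTCAGGT-3'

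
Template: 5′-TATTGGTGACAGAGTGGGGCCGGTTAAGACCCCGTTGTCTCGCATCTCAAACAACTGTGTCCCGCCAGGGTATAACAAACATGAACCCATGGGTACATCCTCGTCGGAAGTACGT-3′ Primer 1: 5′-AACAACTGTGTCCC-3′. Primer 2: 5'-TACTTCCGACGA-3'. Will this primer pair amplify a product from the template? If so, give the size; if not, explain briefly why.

Yes — a 63 bp product.

Primer 1 (AACAACTGTGTCCC) matches the top strand at positions 50–63; it acts as a forward primer.
Primer 2's reverse complement is TCGTCGGAAGTA, matching the top strand at positions 101–112; it acts as a reverse primer.
The 3' ends face each other across positions 50–112, giving a 63 bp product.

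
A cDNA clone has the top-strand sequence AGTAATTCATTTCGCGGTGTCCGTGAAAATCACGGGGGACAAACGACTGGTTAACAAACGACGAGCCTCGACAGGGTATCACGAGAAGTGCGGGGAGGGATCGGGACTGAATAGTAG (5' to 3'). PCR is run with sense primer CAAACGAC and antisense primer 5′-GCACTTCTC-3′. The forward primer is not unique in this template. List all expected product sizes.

52 bp, 37 bp

The forward primer CAAACGAC matches the top strand at positions 40–47, 55–62.
The reverse primer's reverse complement is GAGAAGTGC, matching at positions 83–91.
Each forward site pairs with the reverse site to give a product ending at position 91: sizes 52, 37 bp.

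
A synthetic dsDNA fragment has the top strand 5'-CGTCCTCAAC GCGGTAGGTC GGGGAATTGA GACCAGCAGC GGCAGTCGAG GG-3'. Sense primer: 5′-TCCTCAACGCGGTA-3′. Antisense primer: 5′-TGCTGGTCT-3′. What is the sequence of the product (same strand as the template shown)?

Scanning the template, TCCTCAACGCGGTA occurs at positions 3–16; this primer anneals to the bottom strand there with its 3' end pointing downstream.
Reverse complement of the reverse primer: AGACCAGCA. This occurs on the top strand at positions 30–38.
The product is the template from position 3 through 38 (36 bp).

5'-TCCTCAACGCGGTAGGTCGGGGAATTGAGACCAGCA-3'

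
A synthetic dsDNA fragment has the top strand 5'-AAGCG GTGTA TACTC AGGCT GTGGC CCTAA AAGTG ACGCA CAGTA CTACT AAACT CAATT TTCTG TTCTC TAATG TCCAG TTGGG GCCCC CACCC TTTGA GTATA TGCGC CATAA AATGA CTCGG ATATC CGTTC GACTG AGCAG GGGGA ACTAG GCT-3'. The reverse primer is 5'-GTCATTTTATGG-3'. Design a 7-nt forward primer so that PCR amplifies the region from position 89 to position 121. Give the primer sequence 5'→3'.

5'-CCCACCC-3'

The reverse primer's reverse complement CCATAAAATGAC matches the template at positions 110–121; the product starts at position 89.
The forward primer is identical to the top strand over positions 89–95: CCCACCC.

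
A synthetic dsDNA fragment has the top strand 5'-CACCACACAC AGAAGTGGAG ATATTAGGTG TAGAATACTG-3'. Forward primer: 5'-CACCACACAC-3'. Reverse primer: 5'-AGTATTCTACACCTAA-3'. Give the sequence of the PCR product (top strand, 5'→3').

5'-CACCACACACAGAAGTGGAGATATTAGGTGTAGAATACT-3'

Scanning the template, CACCACACAC occurs at positions 1–10; this primer anneals to the bottom strand there with its 3' end pointing downstream.
Taking the reverse complement of AGTATTCTACACCTAA gives TTAGGTGTAGAATACT, found at positions 24–39 on the template; the primer anneals here to the top strand with its 3' end pointing upstream.
The product is the template from position 1 through 39 (39 bp).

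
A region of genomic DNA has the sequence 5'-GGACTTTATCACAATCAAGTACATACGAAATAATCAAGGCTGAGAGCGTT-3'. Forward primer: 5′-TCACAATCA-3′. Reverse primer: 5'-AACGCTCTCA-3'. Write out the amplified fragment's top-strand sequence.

5'-TCACAATCAAGTACATACGAAATAATCAAGGCTGAGAGCGTT-3'

Scanning the template, TCACAATCA occurs at positions 9–17; this primer anneals to the bottom strand there with its 3' end pointing downstream.
Taking the reverse complement of AACGCTCTCA gives TGAGAGCGTT, found at positions 41–50 on the template; the primer anneals here to the top strand with its 3' end pointing upstream.
The product is the template from position 9 through 50 (42 bp).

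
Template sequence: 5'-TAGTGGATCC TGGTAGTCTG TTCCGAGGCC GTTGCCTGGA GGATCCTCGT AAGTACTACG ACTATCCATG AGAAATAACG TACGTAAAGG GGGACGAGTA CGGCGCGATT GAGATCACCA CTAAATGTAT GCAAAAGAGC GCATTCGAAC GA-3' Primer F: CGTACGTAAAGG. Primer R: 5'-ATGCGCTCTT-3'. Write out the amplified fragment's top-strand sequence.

5'-CGTACGTAAAGGGGGACGAGTACGGCGCGATTGAGATCACCACTAAATGTATGCAAAAGAGCGCAT-3'

The forward primer matches the template at positions 79–90.
Reverse complement of the reverse primer: AAGAGCGCAT. This occurs on the top strand at positions 135–144.
The product is the template from position 79 through 144 (66 bp).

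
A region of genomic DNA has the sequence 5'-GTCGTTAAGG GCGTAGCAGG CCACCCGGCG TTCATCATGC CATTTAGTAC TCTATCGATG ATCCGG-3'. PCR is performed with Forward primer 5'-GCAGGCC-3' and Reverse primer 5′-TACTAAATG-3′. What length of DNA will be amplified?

34 bp

Scanning the template, GCAGGCC occurs at positions 16–22; this primer anneals to the bottom strand there with its 3' end pointing downstream.
Reverse complement of the reverse primer: CATTTAGTA. This occurs on the top strand at positions 41–49.
Amplicon spans positions 16–49: 34 bp.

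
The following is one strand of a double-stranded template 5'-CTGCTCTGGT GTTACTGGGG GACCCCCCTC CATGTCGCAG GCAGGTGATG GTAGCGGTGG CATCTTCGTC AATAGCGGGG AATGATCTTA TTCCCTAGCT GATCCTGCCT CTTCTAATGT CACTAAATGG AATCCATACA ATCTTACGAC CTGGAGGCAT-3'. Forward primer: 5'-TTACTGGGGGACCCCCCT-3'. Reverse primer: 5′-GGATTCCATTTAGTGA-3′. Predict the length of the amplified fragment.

124 bp

Forward primer TTACTGGGGGACCCCCCT is found on the top strand at positions 12–29.
Reverse complement of the reverse primer: TCACTAAATGGAATCC. This occurs on the top strand at positions 120–135.
The product runs from position 12 to position 135, so its length is 135 − 12 + 1 = 124 bp.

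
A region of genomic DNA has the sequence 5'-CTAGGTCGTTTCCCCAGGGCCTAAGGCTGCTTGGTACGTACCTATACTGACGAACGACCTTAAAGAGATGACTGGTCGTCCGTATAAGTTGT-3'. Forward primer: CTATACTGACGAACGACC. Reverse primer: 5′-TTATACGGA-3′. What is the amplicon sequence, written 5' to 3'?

5'-CTATACTGACGAACGACCTTAAAGAGATGACTGGTCGTCCGTATAA-3'

Scanning the template, CTATACTGACGAACGACC occurs at positions 42–59; this primer anneals to the bottom strand there with its 3' end pointing downstream.
Taking the reverse complement of TTATACGGA gives TCCGTATAA, found at positions 79–87 on the template; the primer anneals here to the top strand with its 3' end pointing upstream.
The product is the template from position 42 through 87 (46 bp).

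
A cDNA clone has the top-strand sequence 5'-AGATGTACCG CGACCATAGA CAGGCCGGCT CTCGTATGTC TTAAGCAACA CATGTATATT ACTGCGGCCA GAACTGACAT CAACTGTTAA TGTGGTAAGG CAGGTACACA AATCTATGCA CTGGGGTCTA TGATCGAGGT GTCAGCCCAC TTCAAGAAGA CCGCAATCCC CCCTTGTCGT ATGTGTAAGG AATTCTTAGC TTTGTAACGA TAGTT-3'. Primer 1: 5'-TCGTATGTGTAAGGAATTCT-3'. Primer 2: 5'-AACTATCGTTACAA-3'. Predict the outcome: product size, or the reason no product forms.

Primer 1 (TCGTATGTGTAAGGAATTCT) matches the top strand at positions 177–196; it acts as a forward primer.
Primer 2's reverse complement is TTGTAACGATAGTT, matching the top strand at positions 202–215; it acts as a reverse primer.
The 3' ends face each other across positions 177–215, giving a 39 bp product.

Yes — a 39 bp product.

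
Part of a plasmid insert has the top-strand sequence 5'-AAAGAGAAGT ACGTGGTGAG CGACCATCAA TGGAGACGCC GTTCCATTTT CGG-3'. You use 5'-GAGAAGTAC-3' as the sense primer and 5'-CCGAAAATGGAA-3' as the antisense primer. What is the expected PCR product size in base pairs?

50 bp

Forward primer GAGAAGTAC is found on the top strand at positions 4–12.
Taking the reverse complement of CCGAAAATGGAA gives TTCCATTTTCGG, found at positions 42–53 on the template; the primer anneals here to the top strand with its 3' end pointing upstream.
The product runs from position 4 to position 53, so its length is 53 − 4 + 1 = 50 bp.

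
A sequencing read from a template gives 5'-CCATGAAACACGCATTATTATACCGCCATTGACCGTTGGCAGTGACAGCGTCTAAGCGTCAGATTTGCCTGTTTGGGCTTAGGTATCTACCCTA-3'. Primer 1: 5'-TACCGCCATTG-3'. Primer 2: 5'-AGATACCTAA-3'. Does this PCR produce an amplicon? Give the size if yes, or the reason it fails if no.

Primer 1 (TACCGCCATTG) matches the top strand at positions 21–31; it acts as a forward primer.
Primer 2's reverse complement is TTAGGTATCT, matching the top strand at positions 79–88; it acts as a reverse primer.
The 3' ends face each other across positions 21–88, giving a 68 bp product.

Yes — a 68 bp product.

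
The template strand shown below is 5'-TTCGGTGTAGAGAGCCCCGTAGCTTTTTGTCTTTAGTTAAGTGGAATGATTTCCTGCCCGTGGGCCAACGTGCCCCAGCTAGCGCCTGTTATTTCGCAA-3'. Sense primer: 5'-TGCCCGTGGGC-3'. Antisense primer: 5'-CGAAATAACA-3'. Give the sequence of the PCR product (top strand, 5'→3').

5'-TGCCCGTGGGCCAACGTGCCCCAGCTAGCGCCTGTTATTTCG-3'

Scanning the template, TGCCCGTGGGC occurs at positions 55–65; this primer anneals to the bottom strand there with its 3' end pointing downstream.
The reverse primer's reverse complement is TGTTATTTCG, which matches the template at positions 87–96.
The product is the template from position 55 through 96 (42 bp).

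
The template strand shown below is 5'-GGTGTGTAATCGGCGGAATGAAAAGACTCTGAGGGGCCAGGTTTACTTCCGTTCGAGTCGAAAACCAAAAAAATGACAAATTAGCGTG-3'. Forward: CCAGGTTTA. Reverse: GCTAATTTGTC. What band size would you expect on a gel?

Scanning the template, CCAGGTTTA occurs at positions 37–45; this primer anneals to the bottom strand there with its 3' end pointing downstream.
The reverse primer's reverse complement is GACAAATTAGC, which matches the template at positions 75–85.
Product length = (reverse-primer end) − (forward-primer start) + 1 = 85 − 37 + 1 = 49 bp.

49 bp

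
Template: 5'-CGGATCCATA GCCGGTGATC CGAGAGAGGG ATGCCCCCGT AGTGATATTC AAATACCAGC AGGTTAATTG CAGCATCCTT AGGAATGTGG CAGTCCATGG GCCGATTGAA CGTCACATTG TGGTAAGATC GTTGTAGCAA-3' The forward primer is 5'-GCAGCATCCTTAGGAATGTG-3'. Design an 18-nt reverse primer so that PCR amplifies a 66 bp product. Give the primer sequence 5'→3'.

5'-ACAACGATCTTACCACAA-3'

The forward primer binds at positions 70–89, so a 66 bp product ends at position 70 + 66 − 1 = 135.
The reverse primer anneals to the top strand over positions 118–135, i.e. to TTGTGGTAAGATCGTTGT.
Its sequence written 5'→3' is the reverse complement: ACAACGATCTTACCACAA.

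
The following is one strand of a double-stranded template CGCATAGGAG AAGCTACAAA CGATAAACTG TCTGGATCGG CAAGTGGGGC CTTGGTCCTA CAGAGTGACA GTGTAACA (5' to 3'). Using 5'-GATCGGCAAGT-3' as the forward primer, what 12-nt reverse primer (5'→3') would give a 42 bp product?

The forward primer binds at positions 35–45, so a 42 bp product ends at position 35 + 42 − 1 = 76.
The reverse primer anneals to the top strand over positions 65–76, i.e. to GTGACAGTGTAA.
Its sequence written 5'→3' is the reverse complement: TTACACTGTCAC.

5'-TTACACTGTCAC-3'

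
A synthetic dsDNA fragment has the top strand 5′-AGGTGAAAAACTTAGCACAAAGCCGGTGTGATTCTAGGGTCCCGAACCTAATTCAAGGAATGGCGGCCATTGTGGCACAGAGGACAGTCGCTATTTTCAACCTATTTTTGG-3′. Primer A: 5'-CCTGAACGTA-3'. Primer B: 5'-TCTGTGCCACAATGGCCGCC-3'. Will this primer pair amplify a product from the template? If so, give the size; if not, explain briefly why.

No product — primer A has no binding site in the template.

Primer A (CCTGAACGTA) does not match the top strand, and its reverse complement TACGTTCAGG does not match either.
With no annealing site for primer A, no amplification occurs.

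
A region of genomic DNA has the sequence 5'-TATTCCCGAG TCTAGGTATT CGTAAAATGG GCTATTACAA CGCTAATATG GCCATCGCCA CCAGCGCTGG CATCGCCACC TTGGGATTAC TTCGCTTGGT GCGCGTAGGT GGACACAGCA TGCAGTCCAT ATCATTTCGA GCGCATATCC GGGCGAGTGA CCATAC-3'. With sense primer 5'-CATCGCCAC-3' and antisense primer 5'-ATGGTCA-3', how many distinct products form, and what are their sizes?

Two products: 112 bp, 94 bp

The forward primer CATCGCCAC matches the top strand at positions 53–61, 71–79.
The reverse primer's reverse complement is TGACCAT, matching at positions 158–164.
Each forward site pairs with the reverse site to give a product ending at position 164: sizes 112, 94 bp.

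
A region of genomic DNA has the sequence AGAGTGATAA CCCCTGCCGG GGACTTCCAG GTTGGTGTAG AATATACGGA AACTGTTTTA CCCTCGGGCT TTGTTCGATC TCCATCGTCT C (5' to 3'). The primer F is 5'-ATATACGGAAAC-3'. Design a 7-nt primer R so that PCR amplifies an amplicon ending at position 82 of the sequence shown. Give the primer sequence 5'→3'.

The forward primer binds at positions 42–53; the product's 3' end on the top strand is position 82.
The reverse primer anneals to the top strand over positions 76–82, i.e. to CGATCTC.
Its sequence written 5'→3' is the reverse complement: GAGATCG.

5'-GAGATCG-3'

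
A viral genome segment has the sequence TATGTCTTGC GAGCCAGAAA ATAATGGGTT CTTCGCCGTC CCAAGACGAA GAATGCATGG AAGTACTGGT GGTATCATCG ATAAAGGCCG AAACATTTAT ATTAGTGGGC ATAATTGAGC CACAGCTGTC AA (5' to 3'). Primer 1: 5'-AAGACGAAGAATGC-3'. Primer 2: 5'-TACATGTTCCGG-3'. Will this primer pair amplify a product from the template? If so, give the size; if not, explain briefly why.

Primer 2 (TACATGTTCCGG) does not match the top strand, and its reverse complement CCGGAACATGTA does not match either.
With no annealing site for primer 2, no amplification occurs.

No product — primer 2 has no binding site in the template.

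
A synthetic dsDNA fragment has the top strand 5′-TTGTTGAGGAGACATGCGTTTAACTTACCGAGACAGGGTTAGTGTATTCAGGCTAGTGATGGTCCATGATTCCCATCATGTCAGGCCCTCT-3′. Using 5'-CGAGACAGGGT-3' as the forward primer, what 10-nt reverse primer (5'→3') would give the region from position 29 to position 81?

The product's 3' end on the top strand is position 81.
The reverse primer anneals to the top strand over positions 72–81, i.e. to CCCATCATGT.
Its sequence written 5'→3' is the reverse complement: ACATGATGGG.

5'-ACATGATGGG-3'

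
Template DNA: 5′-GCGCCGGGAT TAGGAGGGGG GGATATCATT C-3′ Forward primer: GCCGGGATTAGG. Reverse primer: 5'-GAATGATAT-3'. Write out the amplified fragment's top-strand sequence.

5'-GCCGGGATTAGGAGGGGGGGATATCATTC-3'

Scanning the template, GCCGGGATTAGG occurs at positions 3–14; this primer anneals to the bottom strand there with its 3' end pointing downstream.
The reverse primer's reverse complement is ATATCATTC, which matches the template at positions 23–31.
The product is the template from position 3 through 31 (29 bp).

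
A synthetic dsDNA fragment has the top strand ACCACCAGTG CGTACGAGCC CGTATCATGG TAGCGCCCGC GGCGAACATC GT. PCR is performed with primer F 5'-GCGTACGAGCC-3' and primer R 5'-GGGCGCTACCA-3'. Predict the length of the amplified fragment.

The forward primer matches the template at positions 10–20.
Taking the reverse complement of GGGCGCTACCA gives TGGTAGCGCCC, found at positions 28–38 on the template; the primer anneals here to the top strand with its 3' end pointing upstream.
Amplicon spans positions 10–38: 29 bp.

29 bp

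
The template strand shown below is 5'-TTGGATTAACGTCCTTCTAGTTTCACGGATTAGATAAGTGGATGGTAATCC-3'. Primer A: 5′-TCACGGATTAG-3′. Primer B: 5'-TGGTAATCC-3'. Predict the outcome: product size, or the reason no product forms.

Primer A (TCACGGATTAG) matches the top strand at positions 23–33 (3' end points downstream).
Primer B (TGGTAATCC) also matches the top strand directly, at positions 43–51 — its reverse complement GGATTACCA is not present.
Both primers anneal to the bottom strand with 3' ends pointing the same way, so neither can prime synthesis back toward the other.

No product — both primers anneal to the same strand and extend in the same direction.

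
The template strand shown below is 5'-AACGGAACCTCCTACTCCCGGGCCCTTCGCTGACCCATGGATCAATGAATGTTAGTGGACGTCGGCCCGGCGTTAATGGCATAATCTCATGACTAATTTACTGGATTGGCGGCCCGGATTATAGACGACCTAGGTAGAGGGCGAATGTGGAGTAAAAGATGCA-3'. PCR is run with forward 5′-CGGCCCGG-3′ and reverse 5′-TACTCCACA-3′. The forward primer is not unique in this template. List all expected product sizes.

The forward primer CGGCCCGG matches the top strand at positions 63–70, 110–117.
The reverse primer's reverse complement is TGTGGAGTA, matching at positions 146–154.
Each forward site pairs with the reverse site to give a product ending at position 154: sizes 92, 45 bp.

92 bp, 45 bp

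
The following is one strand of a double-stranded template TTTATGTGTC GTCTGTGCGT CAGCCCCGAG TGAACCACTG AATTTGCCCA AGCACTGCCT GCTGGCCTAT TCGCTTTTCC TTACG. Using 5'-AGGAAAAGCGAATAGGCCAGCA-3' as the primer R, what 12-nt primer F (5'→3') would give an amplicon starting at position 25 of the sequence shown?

5'-CCCGAGTGAACC-3'

The reverse primer's reverse complement TGCTGGCCTATTCGCTTTTCCT matches the template at positions 60–81; the product starts at position 25.
The forward primer is identical to the top strand over positions 25–36: CCCGAGTGAACC.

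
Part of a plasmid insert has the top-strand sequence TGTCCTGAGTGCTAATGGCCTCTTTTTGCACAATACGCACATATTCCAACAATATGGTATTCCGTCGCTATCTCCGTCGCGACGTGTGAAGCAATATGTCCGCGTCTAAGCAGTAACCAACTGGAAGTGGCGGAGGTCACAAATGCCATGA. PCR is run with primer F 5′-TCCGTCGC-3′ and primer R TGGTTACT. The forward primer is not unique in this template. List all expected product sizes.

59 bp, 47 bp

The forward primer TCCGTCGC matches the top strand at positions 61–68, 73–80.
The reverse primer's reverse complement is AGTAACCA, matching at positions 112–119.
Each forward site pairs with the reverse site to give a product ending at position 119: sizes 59, 47 bp.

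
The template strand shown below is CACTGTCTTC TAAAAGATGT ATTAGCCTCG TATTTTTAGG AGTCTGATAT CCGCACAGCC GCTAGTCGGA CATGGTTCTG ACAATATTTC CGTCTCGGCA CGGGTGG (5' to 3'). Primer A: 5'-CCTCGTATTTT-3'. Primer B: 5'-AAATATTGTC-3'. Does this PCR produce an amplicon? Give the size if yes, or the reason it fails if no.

Yes — a 64 bp product.

Primer A (CCTCGTATTTT) matches the top strand at positions 26–36; it acts as a forward primer.
Primer B's reverse complement is GACAATATTT, matching the top strand at positions 80–89; it acts as a reverse primer.
The 3' ends face each other across positions 26–89, giving a 64 bp product.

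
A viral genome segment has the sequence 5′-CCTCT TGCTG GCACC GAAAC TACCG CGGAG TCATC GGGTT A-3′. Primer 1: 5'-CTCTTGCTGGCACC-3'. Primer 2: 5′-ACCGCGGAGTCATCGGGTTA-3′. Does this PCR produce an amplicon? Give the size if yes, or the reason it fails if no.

No product — both primers anneal to the same strand and extend in the same direction.

Primer 1 (CTCTTGCTGGCACC) matches the top strand at positions 2–15 (3' end points downstream).
Primer 2 (ACCGCGGAGTCATCGGGTTA) also matches the top strand directly, at positions 22–41 — its reverse complement TAACCCGATGACTCCGCGGT is not present.
Both primers anneal to the bottom strand with 3' ends pointing the same way, so neither can prime synthesis back toward the other.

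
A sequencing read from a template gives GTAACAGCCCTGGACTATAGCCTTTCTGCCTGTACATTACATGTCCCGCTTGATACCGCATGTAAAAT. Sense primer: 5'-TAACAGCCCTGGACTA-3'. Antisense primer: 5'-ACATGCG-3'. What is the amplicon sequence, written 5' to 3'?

The forward primer matches the template at positions 2–17.
Taking the reverse complement of ACATGCG gives CGCATGT, found at positions 57–63 on the template; the primer anneals here to the top strand with its 3' end pointing upstream.
The product is the template from position 2 through 63 (62 bp).

5'-TAACAGCCCTGGACTATAGCCTTTCTGCCTGTACATTACATGTCCCGCTTGATACCGCATGT-3'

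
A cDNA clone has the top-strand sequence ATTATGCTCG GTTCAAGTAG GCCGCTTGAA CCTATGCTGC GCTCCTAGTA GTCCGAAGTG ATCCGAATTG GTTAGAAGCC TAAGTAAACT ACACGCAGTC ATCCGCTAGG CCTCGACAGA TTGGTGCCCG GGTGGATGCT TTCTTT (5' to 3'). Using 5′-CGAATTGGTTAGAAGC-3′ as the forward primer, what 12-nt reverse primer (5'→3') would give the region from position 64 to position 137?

5'-ATCCACCCGGGC-3'

The product's 3' end on the top strand is position 137.
The reverse primer anneals to the top strand over positions 126–137, i.e. to GCCCGGGTGGAT.
Its sequence written 5'→3' is the reverse complement: ATCCACCCGGGC.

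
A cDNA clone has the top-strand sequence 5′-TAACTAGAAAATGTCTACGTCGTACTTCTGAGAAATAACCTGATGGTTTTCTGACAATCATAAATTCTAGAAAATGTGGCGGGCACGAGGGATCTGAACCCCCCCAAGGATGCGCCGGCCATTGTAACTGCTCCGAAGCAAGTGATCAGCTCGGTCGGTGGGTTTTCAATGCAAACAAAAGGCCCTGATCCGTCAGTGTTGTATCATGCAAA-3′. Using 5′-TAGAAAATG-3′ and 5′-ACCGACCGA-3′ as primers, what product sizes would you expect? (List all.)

155 bp, 92 bp

The forward primer TAGAAAATG matches the top strand at positions 5–13, 68–76.
The reverse primer's reverse complement is TCGGTCGGT, matching at positions 151–159.
Each forward site pairs with the reverse site to give a product ending at position 159: sizes 155, 92 bp.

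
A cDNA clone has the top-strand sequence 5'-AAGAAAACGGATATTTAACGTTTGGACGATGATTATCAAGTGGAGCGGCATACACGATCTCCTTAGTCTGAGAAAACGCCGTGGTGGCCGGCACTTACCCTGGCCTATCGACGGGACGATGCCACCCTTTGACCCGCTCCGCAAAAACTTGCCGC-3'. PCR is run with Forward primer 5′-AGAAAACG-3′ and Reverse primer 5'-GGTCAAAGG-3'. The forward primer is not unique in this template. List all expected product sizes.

The forward primer AGAAAACG matches the top strand at positions 2–9, 71–78.
The reverse primer's reverse complement is CCTTTGACC, matching at positions 126–134.
Each forward site pairs with the reverse site to give a product ending at position 134: sizes 133, 64 bp.

133 bp, 64 bp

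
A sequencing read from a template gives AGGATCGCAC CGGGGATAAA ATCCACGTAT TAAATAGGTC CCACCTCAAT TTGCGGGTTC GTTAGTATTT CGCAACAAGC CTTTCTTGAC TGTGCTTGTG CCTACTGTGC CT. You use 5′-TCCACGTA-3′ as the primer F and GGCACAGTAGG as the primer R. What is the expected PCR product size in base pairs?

90 bp

Scanning the template, TCCACGTA occurs at positions 22–29; this primer anneals to the bottom strand there with its 3' end pointing downstream.
The reverse primer's reverse complement is CCTACTGTGCC, which matches the template at positions 101–111.
Product length = (reverse-primer end) − (forward-primer start) + 1 = 111 − 22 + 1 = 90 bp.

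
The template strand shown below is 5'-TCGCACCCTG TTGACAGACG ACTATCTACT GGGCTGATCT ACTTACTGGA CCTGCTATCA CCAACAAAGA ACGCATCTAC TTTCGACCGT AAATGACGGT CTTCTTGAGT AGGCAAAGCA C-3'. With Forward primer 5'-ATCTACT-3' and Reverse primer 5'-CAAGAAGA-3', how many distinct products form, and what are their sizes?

Three products: 84 bp, 71 bp, 33 bp

The forward primer ATCTACT matches the top strand at positions 24–30, 37–43, 75–81.
The reverse primer's reverse complement is TCTTCTTG, matching at positions 100–107.
Each forward site pairs with the reverse site to give a product ending at position 107: sizes 84, 71, 33 bp.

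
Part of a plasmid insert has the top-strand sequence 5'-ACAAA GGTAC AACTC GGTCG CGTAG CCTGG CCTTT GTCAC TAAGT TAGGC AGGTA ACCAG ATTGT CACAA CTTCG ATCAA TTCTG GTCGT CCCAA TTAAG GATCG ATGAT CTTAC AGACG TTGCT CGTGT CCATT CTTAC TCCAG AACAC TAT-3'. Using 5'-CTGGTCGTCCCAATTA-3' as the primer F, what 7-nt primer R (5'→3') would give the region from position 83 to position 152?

5'-TAGTGTT-3'

The product's 3' end on the top strand is position 152.
The reverse primer anneals to the top strand over positions 146–152, i.e. to AACACTA.
Its sequence written 5'→3' is the reverse complement: TAGTGTT.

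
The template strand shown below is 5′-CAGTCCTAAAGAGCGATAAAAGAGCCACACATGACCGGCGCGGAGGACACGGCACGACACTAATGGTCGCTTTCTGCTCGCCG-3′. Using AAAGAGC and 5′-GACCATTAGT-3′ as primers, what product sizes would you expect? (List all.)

The forward primer AAAGAGC matches the top strand at positions 8–14, 19–25.
The reverse primer's reverse complement is ACTAATGGTC, matching at positions 59–68.
Each forward site pairs with the reverse site to give a product ending at position 68: sizes 61, 50 bp.

61 bp, 50 bp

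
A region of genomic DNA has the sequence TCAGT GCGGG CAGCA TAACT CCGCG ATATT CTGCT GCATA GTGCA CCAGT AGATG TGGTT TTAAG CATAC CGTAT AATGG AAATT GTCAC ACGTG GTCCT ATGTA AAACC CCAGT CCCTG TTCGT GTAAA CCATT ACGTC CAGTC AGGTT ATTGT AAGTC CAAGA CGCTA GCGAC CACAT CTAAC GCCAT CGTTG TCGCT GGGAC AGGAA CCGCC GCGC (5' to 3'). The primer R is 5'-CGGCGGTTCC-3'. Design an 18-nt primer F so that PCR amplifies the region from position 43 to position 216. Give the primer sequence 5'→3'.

The reverse primer's reverse complement GGAACCGCCG matches the template at positions 207–216; the product starts at position 43.
The forward primer is identical to the top strand over positions 43–60: GCACCAGTAGATGTGGTT.

5'-GCACCAGTAGATGTGGTT-3'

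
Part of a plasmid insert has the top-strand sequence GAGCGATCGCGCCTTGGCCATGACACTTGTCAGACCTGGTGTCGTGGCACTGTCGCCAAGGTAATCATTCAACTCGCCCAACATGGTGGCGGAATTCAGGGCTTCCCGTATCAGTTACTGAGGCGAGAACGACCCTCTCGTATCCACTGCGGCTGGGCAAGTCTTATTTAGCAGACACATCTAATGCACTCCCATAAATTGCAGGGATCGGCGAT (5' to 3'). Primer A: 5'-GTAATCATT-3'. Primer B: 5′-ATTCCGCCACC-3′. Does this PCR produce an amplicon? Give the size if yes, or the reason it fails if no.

Yes — a 35 bp product.

Primer A (GTAATCATT) matches the top strand at positions 61–69; it acts as a forward primer.
Primer B's reverse complement is GGTGGCGGAAT, matching the top strand at positions 85–95; it acts as a reverse primer.
The 3' ends face each other across positions 61–95, giving a 35 bp product.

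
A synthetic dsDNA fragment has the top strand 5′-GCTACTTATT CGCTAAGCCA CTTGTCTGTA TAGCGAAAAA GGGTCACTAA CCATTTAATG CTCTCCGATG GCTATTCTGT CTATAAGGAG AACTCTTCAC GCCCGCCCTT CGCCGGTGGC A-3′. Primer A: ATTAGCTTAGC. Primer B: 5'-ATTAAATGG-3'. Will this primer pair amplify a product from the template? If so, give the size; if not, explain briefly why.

Primer A (ATTAGCTTAGC) does not match the top strand, and its reverse complement GCTAAGCTAAT does not match either.
With no annealing site for primer A, no amplification occurs.

No product — primer A has no binding site in the template.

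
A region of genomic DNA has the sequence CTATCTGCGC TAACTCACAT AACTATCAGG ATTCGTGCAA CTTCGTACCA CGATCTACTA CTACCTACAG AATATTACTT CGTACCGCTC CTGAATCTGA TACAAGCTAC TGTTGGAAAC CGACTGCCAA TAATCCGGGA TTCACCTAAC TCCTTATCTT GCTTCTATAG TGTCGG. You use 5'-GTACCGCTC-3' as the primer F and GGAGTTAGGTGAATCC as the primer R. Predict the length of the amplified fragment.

72 bp

Scanning the template, GTACCGCTC occurs at positions 82–90; this primer anneals to the bottom strand there with its 3' end pointing downstream.
Reverse complement of the reverse primer: GGATTCACCTAACTCC. This occurs on the top strand at positions 138–153.
Amplicon spans positions 82–153: 72 bp.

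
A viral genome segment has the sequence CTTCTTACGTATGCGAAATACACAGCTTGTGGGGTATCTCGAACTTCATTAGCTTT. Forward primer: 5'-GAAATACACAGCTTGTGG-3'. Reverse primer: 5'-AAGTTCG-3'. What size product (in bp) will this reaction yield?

The forward primer matches the template at positions 15–32.
Reverse complement of the reverse primer: CGAACTT. This occurs on the top strand at positions 40–46.
Product length = (reverse-primer end) − (forward-primer start) + 1 = 46 − 15 + 1 = 32 bp.

32 bp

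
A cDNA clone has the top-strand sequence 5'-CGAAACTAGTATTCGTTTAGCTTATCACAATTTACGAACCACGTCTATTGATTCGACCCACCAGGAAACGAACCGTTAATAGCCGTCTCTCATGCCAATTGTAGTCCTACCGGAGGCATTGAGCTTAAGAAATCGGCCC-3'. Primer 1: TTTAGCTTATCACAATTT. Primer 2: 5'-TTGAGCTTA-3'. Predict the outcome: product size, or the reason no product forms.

Primer 1 (TTTAGCTTATCACAATTT) matches the top strand at positions 16–33 (3' end points downstream).
Primer 2 (TTGAGCTTA) also matches the top strand directly, at positions 119–127 — its reverse complement TAAGCTCAA is not present.
Both primers anneal to the bottom strand with 3' ends pointing the same way, so neither can prime synthesis back toward the other.

No product — both primers anneal to the same strand and extend in the same direction.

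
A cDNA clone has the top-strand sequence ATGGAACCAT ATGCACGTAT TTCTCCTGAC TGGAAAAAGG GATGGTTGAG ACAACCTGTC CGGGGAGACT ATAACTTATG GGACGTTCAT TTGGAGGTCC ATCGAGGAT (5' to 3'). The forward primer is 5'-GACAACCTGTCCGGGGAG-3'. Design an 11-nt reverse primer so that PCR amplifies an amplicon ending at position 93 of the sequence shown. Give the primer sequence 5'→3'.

The forward primer binds at positions 50–67; the product's 3' end on the top strand is position 93.
The reverse primer anneals to the top strand over positions 83–93, i.e. to ACGTTCATTTG.
Its sequence written 5'→3' is the reverse complement: CAAATGAACGT.

5'-CAAATGAACGT-3'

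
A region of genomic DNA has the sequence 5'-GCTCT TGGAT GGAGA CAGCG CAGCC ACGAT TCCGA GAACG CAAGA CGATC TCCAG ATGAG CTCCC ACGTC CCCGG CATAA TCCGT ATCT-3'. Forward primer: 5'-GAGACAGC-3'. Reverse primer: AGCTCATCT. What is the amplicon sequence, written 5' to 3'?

5'-GAGACAGCGCAGCCACGATTCCGAGAACGCAAGACGATCTCCAGATGAGCT-3'

Forward primer GAGACAGC is found on the top strand at positions 12–19.
Taking the reverse complement of AGCTCATCT gives AGATGAGCT, found at positions 54–62 on the template; the primer anneals here to the top strand with its 3' end pointing upstream.
The product is the template from position 12 through 62 (51 bp).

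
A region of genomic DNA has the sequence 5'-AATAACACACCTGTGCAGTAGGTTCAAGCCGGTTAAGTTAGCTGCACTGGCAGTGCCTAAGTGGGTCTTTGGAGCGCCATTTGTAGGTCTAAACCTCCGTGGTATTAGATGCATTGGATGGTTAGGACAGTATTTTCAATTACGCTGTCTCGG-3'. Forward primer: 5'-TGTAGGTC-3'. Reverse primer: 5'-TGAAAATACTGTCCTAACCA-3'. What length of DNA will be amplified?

57 bp

Forward primer TGTAGGTC is found on the top strand at positions 82–89.
Reverse complement of the reverse primer: TGGTTAGGACAGTATTTTCA. This occurs on the top strand at positions 119–138.
The product runs from position 82 to position 138, so its length is 138 − 82 + 1 = 57 bp.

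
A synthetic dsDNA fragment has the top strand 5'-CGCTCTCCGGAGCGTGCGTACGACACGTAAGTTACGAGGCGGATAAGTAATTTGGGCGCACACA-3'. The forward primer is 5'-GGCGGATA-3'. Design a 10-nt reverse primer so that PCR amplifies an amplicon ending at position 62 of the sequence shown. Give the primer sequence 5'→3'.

5'-TGTGCGCCCA-3'

The forward primer binds at positions 38–45; the product's 3' end on the top strand is position 62.
The reverse primer anneals to the top strand over positions 53–62, i.e. to TGGGCGCACA.
Its sequence written 5'→3' is the reverse complement: TGTGCGCCCA.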